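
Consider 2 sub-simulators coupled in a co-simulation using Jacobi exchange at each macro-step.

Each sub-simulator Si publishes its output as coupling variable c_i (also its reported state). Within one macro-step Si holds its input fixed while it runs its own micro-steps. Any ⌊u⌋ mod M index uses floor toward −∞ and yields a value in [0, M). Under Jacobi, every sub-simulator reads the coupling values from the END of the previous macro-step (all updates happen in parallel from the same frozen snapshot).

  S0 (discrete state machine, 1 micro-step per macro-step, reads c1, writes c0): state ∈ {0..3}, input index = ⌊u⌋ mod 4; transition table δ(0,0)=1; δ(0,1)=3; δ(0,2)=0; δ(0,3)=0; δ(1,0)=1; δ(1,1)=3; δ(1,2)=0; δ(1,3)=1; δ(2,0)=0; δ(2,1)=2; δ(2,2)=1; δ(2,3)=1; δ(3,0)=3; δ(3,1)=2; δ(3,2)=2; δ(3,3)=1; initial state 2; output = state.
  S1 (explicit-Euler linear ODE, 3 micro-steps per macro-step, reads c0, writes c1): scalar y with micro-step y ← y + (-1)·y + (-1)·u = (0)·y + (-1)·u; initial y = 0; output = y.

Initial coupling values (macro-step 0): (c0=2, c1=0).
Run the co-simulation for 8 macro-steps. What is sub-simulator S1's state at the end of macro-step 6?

S1 state at macro-step 6 = -1

macro 1: S0 reads c1=0 → after 1×micro: 0; S1 reads c0=2 → after 3×micro: -2 ⇒ (c0=0, c1=-2)
macro 2: S0 reads c1=-2 → after 1×micro: 0; S1 reads c0=0 → after 3×micro: 0 ⇒ (c0=0, c1=0)
macro 3: S0 reads c1=0 → after 1×micro: 1; S1 reads c0=0 → after 3×micro: 0 ⇒ (c0=1, c1=0)
macro 4: S0 reads c1=0 → after 1×micro: 1; S1 reads c0=1 → after 3×micro: -1 ⇒ (c0=1, c1=-1)
macro 5: S0 reads c1=-1 → after 1×micro: 1; S1 reads c0=1 → after 3×micro: -1 ⇒ (c0=1, c1=-1)
macro 6: S0 reads c1=-1 → after 1×micro: 1; S1 reads c0=1 → after 3×micro: -1 ⇒ (c0=1, c1=-1)
macro 7: S0 reads c1=-1 → after 1×micro: 1; S1 reads c0=1 → after 3×micro: -1 ⇒ (c0=1, c1=-1)
macro 8: S0 reads c1=-1 → after 1×micro: 1; S1 reads c0=1 → after 3×micro: -1 ⇒ (c0=1, c1=-1)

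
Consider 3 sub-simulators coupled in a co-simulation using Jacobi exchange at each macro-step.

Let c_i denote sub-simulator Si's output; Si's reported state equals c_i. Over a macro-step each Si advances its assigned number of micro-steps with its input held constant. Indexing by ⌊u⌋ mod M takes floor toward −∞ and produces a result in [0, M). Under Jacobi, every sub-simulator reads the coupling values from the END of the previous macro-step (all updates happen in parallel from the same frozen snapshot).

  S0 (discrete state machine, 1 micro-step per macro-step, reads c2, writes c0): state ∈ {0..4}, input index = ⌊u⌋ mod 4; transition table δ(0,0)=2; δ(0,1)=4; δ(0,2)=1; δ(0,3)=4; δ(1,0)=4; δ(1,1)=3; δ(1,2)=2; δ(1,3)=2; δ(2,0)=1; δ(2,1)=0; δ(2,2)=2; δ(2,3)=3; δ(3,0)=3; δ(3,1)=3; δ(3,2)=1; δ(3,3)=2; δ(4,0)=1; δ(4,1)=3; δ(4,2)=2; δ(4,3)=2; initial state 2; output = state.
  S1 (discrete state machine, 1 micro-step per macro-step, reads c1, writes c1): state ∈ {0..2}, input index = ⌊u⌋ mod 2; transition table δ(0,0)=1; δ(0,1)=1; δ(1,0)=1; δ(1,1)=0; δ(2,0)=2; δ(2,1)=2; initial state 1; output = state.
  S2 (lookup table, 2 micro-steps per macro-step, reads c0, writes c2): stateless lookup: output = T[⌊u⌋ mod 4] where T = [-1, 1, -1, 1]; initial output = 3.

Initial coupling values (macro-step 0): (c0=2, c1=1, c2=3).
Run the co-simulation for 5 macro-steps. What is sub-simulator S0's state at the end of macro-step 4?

macro 1: S0 reads c2=3 → after 1×micro: 3; S1 reads c1=1 → after 1×micro: 0; S2 reads c0=2 → after 2×micro: -1 ⇒ (c0=3, c1=0, c2=-1)
macro 2: S0 reads c2=-1 → after 1×micro: 2; S1 reads c1=0 → after 1×micro: 1; S2 reads c0=3 → after 2×micro: 1 ⇒ (c0=2, c1=1, c2=1)
macro 3: S0 reads c2=1 → after 1×micro: 0; S1 reads c1=1 → after 1×micro: 0; S2 reads c0=2 → after 2×micro: -1 ⇒ (c0=0, c1=0, c2=-1)
macro 4: S0 reads c2=-1 → after 1×micro: 4; S1 reads c1=0 → after 1×micro: 1; S2 reads c0=0 → after 2×micro: -1 ⇒ (c0=4, c1=1, c2=-1)
macro 5: S0 reads c2=-1 → after 1×micro: 2; S1 reads c1=1 → after 1×micro: 0; S2 reads c0=4 → after 2×micro: -1 ⇒ (c0=2, c1=0, c2=-1)

S0 state at macro-step 4 = 4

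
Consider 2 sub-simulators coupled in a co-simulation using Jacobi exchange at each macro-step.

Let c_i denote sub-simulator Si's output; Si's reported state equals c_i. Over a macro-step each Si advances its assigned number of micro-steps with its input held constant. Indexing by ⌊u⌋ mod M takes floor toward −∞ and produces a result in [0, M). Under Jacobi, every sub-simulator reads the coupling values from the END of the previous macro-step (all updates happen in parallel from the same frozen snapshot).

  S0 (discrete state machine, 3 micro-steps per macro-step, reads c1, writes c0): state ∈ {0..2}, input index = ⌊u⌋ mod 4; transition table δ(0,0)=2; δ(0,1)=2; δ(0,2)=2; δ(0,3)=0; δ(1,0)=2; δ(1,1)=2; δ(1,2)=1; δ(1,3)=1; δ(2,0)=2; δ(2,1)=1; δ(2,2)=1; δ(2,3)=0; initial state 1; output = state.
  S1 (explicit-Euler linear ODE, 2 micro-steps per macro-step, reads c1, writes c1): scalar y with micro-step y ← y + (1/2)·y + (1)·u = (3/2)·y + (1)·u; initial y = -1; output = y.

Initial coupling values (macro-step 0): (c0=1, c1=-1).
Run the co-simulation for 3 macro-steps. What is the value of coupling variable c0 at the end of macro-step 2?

macro 1: S0 reads c1=-1 → after 3×micro: 1; S1 reads c1=-1 → after 2×micro: -19/4 ⇒ (c0=1, c1=-19/4)
macro 2: S0 reads c1=-19/4 → after 3×micro: 1; S1 reads c1=-19/4 → after 2×micro: -361/16 ⇒ (c0=1, c1=-361/16)
macro 3: S0 reads c1=-361/16 → after 3×micro: 2; S1 reads c1=-361/16 → after 2×micro: -6859/64 ⇒ (c0=2, c1=-6859/64)

c0 at macro-step 2 = 1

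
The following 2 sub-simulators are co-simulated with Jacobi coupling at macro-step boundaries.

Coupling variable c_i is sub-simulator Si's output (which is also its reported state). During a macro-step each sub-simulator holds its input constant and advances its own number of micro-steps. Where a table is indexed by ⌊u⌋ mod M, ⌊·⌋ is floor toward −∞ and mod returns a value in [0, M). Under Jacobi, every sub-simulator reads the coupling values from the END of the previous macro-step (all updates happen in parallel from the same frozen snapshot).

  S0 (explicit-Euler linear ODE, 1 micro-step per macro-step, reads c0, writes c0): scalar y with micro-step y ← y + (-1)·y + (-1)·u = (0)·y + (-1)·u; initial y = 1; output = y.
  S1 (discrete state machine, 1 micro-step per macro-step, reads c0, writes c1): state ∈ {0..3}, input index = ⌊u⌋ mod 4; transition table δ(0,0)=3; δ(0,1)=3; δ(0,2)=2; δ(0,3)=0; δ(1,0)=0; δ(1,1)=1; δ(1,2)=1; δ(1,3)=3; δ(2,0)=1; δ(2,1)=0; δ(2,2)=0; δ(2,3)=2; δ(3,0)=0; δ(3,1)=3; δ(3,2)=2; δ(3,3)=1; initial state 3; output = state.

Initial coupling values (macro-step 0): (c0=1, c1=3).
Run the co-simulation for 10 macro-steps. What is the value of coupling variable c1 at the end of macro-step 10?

macro 1: S0 reads c0=1 → after 1×micro: -1; S1 reads c0=1 → after 1×micro: 3 ⇒ (c0=-1, c1=3)
macro 2: S0 reads c0=-1 → after 1×micro: 1; S1 reads c0=-1 → after 1×micro: 1 ⇒ (c0=1, c1=1)
macro 3: S0 reads c0=1 → after 1×micro: -1; S1 reads c0=1 → after 1×micro: 1 ⇒ (c0=-1, c1=1)
macro 4: S0 reads c0=-1 → after 1×micro: 1; S1 reads c0=-1 → after 1×micro: 3 ⇒ (c0=1, c1=3)
macro 5: S0 reads c0=1 → after 1×micro: -1; S1 reads c0=1 → after 1×micro: 3 ⇒ (c0=-1, c1=3)
macro 6: S0 reads c0=-1 → after 1×micro: 1; S1 reads c0=-1 → after 1×micro: 1 ⇒ (c0=1, c1=1)
macro 7: S0 reads c0=1 → after 1×micro: -1; S1 reads c0=1 → after 1×micro: 1 ⇒ (c0=-1, c1=1)
macro 8: S0 reads c0=-1 → after 1×micro: 1; S1 reads c0=-1 → after 1×micro: 3 ⇒ (c0=1, c1=3)
macro 9: S0 reads c0=1 → after 1×micro: -1; S1 reads c0=1 → after 1×micro: 3 ⇒ (c0=-1, c1=3)
macro 10: S0 reads c0=-1 → after 1×micro: 1; S1 reads c0=-1 → after 1×micro: 1 ⇒ (c0=1, c1=1)

c1 at macro-step 10 = 1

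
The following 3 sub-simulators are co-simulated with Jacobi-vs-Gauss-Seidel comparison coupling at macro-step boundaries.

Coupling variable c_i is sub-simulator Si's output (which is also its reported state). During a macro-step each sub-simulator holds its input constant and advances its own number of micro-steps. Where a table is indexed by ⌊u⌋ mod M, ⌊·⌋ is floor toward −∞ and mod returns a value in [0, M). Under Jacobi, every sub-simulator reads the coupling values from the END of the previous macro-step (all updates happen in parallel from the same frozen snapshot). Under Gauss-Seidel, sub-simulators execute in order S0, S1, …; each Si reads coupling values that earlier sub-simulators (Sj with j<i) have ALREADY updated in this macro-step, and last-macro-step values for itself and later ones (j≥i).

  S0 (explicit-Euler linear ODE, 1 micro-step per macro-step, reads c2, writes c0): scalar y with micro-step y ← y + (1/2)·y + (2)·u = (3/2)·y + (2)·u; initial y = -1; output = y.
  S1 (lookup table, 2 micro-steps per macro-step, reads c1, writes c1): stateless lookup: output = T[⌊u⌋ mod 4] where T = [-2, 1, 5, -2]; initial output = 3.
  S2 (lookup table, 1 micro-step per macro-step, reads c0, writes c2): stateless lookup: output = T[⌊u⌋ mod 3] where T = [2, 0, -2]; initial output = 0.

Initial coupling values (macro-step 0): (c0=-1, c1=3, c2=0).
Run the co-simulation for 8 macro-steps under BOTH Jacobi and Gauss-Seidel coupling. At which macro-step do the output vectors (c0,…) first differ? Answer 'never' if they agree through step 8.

[Jacobi] macro 1: S0 reads c2=0 → after 1×micro: -3/2; S1 reads c1=3 → after 2×micro: -2; S2 reads c0=-1 → after 1×micro: -2 ⇒ (c0=-3/2, c1=-2, c2=-2)
[Jacobi] macro 2: S0 reads c2=-2 → after 1×micro: -25/4; S1 reads c1=-2 → after 2×micro: 5; S2 reads c0=-3/2 → after 1×micro: 0 ⇒ (c0=-25/4, c1=5, c2=0)
[Jacobi] macro 3: S0 reads c2=0 → after 1×micro: -75/8; S1 reads c1=5 → after 2×micro: 1; S2 reads c0=-25/4 → after 1×micro: -2 ⇒ (c0=-75/8, c1=1, c2=-2)
[Jacobi] macro 4: S0 reads c2=-2 → after 1×micro: -289/16; S1 reads c1=1 → after 2×micro: 1; S2 reads c0=-75/8 → after 1×micro: -2 ⇒ (c0=-289/16, c1=1, c2=-2)
[Jacobi] macro 5: S0 reads c2=-2 → after 1×micro: -995/32; S1 reads c1=1 → after 2×micro: 1; S2 reads c0=-289/16 → after 1×micro: -2 ⇒ (c0=-995/32, c1=1, c2=-2)
[Jacobi] macro 6: S0 reads c2=-2 → after 1×micro: -3241/64; S1 reads c1=1 → after 2×micro: 1; S2 reads c0=-995/32 → after 1×micro: 0 ⇒ (c0=-3241/64, c1=1, c2=0)
[Jacobi] macro 7: S0 reads c2=0 → after 1×micro: -9723/128; S1 reads c1=1 → after 2×micro: 1; S2 reads c0=-3241/64 → after 1×micro: 2 ⇒ (c0=-9723/128, c1=1, c2=2)
[Jacobi] macro 8: S0 reads c2=2 → after 1×micro: -28145/256; S1 reads c1=1 → after 2×micro: 1; S2 reads c0=-9723/128 → after 1×micro: -2 ⇒ (c0=-28145/256, c1=1, c2=-2)
[Gauss-Seidel] macro 1: S0 reads c2=0 → after 1×micro: -3/2; S1 reads c1=3 → after 2×micro: -2; S2 reads c0=-3/2 → after 1×micro: 0 ⇒ (c0=-3/2, c1=-2, c2=0)
[Gauss-Seidel] macro 2: S0 reads c2=0 → after 1×micro: -9/4; S1 reads c1=-2 → after 2×micro: 5; S2 reads c0=-9/4 → after 1×micro: 2 ⇒ (c0=-9/4, c1=5, c2=2)
[Gauss-Seidel] macro 3: S0 reads c2=2 → after 1×micro: 5/8; S1 reads c1=5 → after 2×micro: 1; S2 reads c0=5/8 → after 1×micro: 2 ⇒ (c0=5/8, c1=1, c2=2)
[Gauss-Seidel] macro 4: S0 reads c2=2 → after 1×micro: 79/16; S1 reads c1=1 → after 2×micro: 1; S2 reads c0=79/16 → after 1×micro: 0 ⇒ (c0=79/16, c1=1, c2=0)
[Gauss-Seidel] macro 5: S0 reads c2=0 → after 1×micro: 237/32; S1 reads c1=1 → after 2×micro: 1; S2 reads c0=237/32 → after 1×micro: 0 ⇒ (c0=237/32, c1=1, c2=0)
[Gauss-Seidel] macro 6: S0 reads c2=0 → after 1×micro: 711/64; S1 reads c1=1 → after 2×micro: 1; S2 reads c0=711/64 → after 1×micro: -2 ⇒ (c0=711/64, c1=1, c2=-2)
[Gauss-Seidel] macro 7: S0 reads c2=-2 → after 1×micro: 1621/128; S1 reads c1=1 → after 2×micro: 1; S2 reads c0=1621/128 → after 1×micro: 2 ⇒ (c0=1621/128, c1=1, c2=2)
[Gauss-Seidel] macro 8: S0 reads c2=2 → after 1×micro: 5887/256; S1 reads c1=1 → after 2×micro: 1; S2 reads c0=5887/256 → after 1×micro: 0 ⇒ (c0=5887/256, c1=1, c2=0)

first divergence at macro-step: 1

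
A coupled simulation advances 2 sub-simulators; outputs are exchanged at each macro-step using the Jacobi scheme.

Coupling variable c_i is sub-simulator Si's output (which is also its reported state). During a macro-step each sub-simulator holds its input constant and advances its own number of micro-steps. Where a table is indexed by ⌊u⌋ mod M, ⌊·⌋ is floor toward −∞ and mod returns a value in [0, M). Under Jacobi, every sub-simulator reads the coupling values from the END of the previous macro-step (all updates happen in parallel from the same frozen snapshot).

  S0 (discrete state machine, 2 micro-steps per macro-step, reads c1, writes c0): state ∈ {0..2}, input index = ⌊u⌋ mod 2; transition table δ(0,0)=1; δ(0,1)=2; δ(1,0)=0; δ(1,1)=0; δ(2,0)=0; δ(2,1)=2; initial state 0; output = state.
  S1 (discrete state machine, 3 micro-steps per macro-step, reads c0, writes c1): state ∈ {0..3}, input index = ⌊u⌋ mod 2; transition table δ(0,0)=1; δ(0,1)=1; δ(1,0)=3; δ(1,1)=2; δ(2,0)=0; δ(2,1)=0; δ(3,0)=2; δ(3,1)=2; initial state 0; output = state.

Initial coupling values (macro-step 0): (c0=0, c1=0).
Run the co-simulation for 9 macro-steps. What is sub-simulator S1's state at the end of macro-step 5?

S1 state at macro-step 5 = 2

macro 1: S0 reads c1=0 → after 2×micro: 0; S1 reads c0=0 → after 3×micro: 2 ⇒ (c0=0, c1=2)
macro 2: S0 reads c1=2 → after 2×micro: 0; S1 reads c0=0 → after 3×micro: 3 ⇒ (c0=0, c1=3)
macro 3: S0 reads c1=3 → after 2×micro: 2; S1 reads c0=0 → after 3×micro: 1 ⇒ (c0=2, c1=1)
macro 4: S0 reads c1=1 → after 2×micro: 2; S1 reads c0=2 → after 3×micro: 0 ⇒ (c0=2, c1=0)
macro 5: S0 reads c1=0 → after 2×micro: 1; S1 reads c0=2 → after 3×micro: 2 ⇒ (c0=1, c1=2)
macro 6: S0 reads c1=2 → after 2×micro: 1; S1 reads c0=1 → after 3×micro: 2 ⇒ (c0=1, c1=2)
macro 7: S0 reads c1=2 → after 2×micro: 1; S1 reads c0=1 → after 3×micro: 2 ⇒ (c0=1, c1=2)
macro 8: S0 reads c1=2 → after 2×micro: 1; S1 reads c0=1 → after 3×micro: 2 ⇒ (c0=1, c1=2)
macro 9: S0 reads c1=2 → after 2×micro: 1; S1 reads c0=1 → after 3×micro: 2 ⇒ (c0=1, c1=2)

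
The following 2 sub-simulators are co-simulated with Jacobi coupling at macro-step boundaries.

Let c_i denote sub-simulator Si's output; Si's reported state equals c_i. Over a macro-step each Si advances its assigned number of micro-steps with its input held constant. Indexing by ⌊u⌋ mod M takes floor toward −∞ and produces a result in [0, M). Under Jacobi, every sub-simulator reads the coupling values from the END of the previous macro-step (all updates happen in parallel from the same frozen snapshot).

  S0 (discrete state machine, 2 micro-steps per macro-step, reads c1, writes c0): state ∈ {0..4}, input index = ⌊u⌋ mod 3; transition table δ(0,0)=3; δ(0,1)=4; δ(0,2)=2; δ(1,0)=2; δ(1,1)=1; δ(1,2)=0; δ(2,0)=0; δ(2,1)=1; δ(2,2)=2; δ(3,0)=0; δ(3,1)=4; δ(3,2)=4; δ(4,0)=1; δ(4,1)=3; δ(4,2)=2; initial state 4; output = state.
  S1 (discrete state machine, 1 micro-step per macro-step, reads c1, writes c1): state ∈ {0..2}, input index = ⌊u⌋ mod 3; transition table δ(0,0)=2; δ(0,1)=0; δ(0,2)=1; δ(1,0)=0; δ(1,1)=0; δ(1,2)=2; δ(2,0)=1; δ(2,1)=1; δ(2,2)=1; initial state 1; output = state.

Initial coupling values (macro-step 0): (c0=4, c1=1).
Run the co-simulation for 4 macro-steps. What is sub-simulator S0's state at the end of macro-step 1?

macro 1: S0 reads c1=1 → after 2×micro: 4; S1 reads c1=1 → after 1×micro: 0 ⇒ (c0=4, c1=0)
macro 2: S0 reads c1=0 → after 2×micro: 2; S1 reads c1=0 → after 1×micro: 2 ⇒ (c0=2, c1=2)
macro 3: S0 reads c1=2 → after 2×micro: 2; S1 reads c1=2 → after 1×micro: 1 ⇒ (c0=2, c1=1)
macro 4: S0 reads c1=1 → after 2×micro: 1; S1 reads c1=1 → after 1×micro: 0 ⇒ (c0=1, c1=0)

S0 state at macro-step 1 = 4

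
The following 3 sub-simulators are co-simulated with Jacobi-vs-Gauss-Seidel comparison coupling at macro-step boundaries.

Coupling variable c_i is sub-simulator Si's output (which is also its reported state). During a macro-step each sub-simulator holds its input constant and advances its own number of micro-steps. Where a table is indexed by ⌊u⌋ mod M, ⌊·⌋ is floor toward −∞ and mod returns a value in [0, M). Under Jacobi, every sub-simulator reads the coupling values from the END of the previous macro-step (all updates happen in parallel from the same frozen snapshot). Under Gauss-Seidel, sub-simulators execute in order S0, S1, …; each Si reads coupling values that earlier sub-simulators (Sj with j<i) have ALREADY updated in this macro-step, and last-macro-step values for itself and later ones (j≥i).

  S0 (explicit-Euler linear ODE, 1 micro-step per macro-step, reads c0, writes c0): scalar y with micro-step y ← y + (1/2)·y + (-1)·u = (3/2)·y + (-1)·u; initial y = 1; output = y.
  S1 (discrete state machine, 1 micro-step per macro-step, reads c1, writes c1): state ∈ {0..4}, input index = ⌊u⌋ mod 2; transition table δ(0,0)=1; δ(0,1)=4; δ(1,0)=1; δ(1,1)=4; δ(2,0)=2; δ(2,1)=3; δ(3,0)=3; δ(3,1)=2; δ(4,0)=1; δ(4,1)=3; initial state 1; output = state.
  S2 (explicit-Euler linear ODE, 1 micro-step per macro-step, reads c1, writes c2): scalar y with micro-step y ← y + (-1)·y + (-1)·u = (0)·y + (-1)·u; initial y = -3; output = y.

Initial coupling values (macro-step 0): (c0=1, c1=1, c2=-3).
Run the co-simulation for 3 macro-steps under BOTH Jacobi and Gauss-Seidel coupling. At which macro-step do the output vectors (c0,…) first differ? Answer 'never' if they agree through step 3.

[Jacobi] macro 1: S0 reads c0=1 → after 1×micro: 1/2; S1 reads c1=1 → after 1×micro: 4; S2 reads c1=1 → after 1×micro: -1 ⇒ (c0=1/2, c1=4, c2=-1)
[Jacobi] macro 2: S0 reads c0=1/2 → after 1×micro: 1/4; S1 reads c1=4 → after 1×micro: 1; S2 reads c1=4 → after 1×micro: -4 ⇒ (c0=1/4, c1=1, c2=-4)
[Jacobi] macro 3: S0 reads c0=1/4 → after 1×micro: 1/8; S1 reads c1=1 → after 1×micro: 4; S2 reads c1=1 → after 1×micro: -1 ⇒ (c0=1/8, c1=4, c2=-1)
[Gauss-Seidel] macro 1: S0 reads c0=1 → after 1×micro: 1/2; S1 reads c1=1 → after 1×micro: 4; S2 reads c1=4 → after 1×micro: -4 ⇒ (c0=1/2, c1=4, c2=-4)
[Gauss-Seidel] macro 2: S0 reads c0=1/2 → after 1×micro: 1/4; S1 reads c1=4 → after 1×micro: 1; S2 reads c1=1 → after 1×micro: -1 ⇒ (c0=1/4, c1=1, c2=-1)
[Gauss-Seidel] macro 3: S0 reads c0=1/4 → after 1×micro: 1/8; S1 reads c1=1 → after 1×micro: 4; S2 reads c1=4 → after 1×micro: -4 ⇒ (c0=1/8, c1=4, c2=-4)

first divergence at macro-step: 1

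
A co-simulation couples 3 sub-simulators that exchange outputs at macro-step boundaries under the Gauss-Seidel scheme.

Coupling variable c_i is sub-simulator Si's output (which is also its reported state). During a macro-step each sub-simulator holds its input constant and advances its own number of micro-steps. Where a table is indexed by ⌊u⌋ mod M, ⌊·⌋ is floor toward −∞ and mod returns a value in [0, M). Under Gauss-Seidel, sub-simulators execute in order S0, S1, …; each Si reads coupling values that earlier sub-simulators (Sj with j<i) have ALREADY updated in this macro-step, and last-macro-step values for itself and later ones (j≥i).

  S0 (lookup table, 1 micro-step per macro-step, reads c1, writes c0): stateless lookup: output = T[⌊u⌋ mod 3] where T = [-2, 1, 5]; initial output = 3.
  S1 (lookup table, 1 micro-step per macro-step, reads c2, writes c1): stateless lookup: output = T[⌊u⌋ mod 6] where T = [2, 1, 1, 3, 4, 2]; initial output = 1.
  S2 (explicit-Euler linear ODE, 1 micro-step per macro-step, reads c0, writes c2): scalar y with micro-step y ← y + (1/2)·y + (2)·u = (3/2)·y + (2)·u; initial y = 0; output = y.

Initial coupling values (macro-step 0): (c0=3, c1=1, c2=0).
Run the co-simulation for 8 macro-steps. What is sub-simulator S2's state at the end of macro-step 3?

macro 1: S0 reads c1=1 → after 1×micro: 1; S1 reads c2=0 → after 1×micro: 2; S2 reads c0=1 → after 1×micro: 2 ⇒ (c0=1, c1=2, c2=2)
macro 2: S0 reads c1=2 → after 1×micro: 5; S1 reads c2=2 → after 1×micro: 1; S2 reads c0=5 → after 1×micro: 13 ⇒ (c0=5, c1=1, c2=13)
macro 3: S0 reads c1=1 → after 1×micro: 1; S1 reads c2=13 → after 1×micro: 1; S2 reads c0=1 → after 1×micro: 43/2 ⇒ (c0=1, c1=1, c2=43/2)
macro 4: S0 reads c1=1 → after 1×micro: 1; S1 reads c2=43/2 → after 1×micro: 3; S2 reads c0=1 → after 1×micro: 137/4 ⇒ (c0=1, c1=3, c2=137/4)
macro 5: S0 reads c1=3 → after 1×micro: -2; S1 reads c2=137/4 → after 1×micro: 4; S2 reads c0=-2 → after 1×micro: 379/8 ⇒ (c0=-2, c1=4, c2=379/8)
macro 6: S0 reads c1=4 → after 1×micro: 1; S1 reads c2=379/8 → after 1×micro: 2; S2 reads c0=1 → after 1×micro: 1169/16 ⇒ (c0=1, c1=2, c2=1169/16)
macro 7: S0 reads c1=2 → after 1×micro: 5; S1 reads c2=1169/16 → after 1×micro: 1; S2 reads c0=5 → after 1×micro: 3827/32 ⇒ (c0=5, c1=1, c2=3827/32)
macro 8: S0 reads c1=1 → after 1×micro: 1; S1 reads c2=3827/32 → after 1×micro: 2; S2 reads c0=1 → after 1×micro: 11609/64 ⇒ (c0=1, c1=2, c2=11609/64)

S2 state at macro-step 3 = 43/2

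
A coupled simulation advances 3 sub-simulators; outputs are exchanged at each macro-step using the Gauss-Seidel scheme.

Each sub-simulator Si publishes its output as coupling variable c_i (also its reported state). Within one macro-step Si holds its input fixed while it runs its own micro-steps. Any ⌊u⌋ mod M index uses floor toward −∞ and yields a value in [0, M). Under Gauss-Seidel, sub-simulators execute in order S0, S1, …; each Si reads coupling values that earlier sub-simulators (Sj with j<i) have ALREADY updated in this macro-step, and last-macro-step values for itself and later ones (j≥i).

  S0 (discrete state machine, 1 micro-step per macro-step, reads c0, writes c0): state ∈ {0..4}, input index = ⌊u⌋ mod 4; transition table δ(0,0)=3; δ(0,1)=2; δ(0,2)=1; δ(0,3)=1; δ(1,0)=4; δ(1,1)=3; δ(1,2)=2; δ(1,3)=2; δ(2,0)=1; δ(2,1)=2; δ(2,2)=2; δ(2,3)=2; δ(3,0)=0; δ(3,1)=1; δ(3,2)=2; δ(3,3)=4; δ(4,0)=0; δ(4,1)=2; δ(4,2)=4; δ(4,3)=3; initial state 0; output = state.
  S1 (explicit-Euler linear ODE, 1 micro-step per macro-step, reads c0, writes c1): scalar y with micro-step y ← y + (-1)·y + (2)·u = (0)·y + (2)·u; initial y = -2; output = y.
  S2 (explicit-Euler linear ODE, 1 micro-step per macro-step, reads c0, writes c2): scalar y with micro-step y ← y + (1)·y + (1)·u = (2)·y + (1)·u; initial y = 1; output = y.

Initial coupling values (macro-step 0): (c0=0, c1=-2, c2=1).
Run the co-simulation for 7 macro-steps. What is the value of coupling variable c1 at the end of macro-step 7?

c1 at macro-step 7 = 6

macro 1: S0 reads c0=0 → after 1×micro: 3; S1 reads c0=3 → after 1×micro: 6; S2 reads c0=3 → after 1×micro: 5 ⇒ (c0=3, c1=6, c2=5)
macro 2: S0 reads c0=3 → after 1×micro: 4; S1 reads c0=4 → after 1×micro: 8; S2 reads c0=4 → after 1×micro: 14 ⇒ (c0=4, c1=8, c2=14)
macro 3: S0 reads c0=4 → after 1×micro: 0; S1 reads c0=0 → after 1×micro: 0; S2 reads c0=0 → after 1×micro: 28 ⇒ (c0=0, c1=0, c2=28)
macro 4: S0 reads c0=0 → after 1×micro: 3; S1 reads c0=3 → after 1×micro: 6; S2 reads c0=3 → after 1×micro: 59 ⇒ (c0=3, c1=6, c2=59)
macro 5: S0 reads c0=3 → after 1×micro: 4; S1 reads c0=4 → after 1×micro: 8; S2 reads c0=4 → after 1×micro: 122 ⇒ (c0=4, c1=8, c2=122)
macro 6: S0 reads c0=4 → after 1×micro: 0; S1 reads c0=0 → after 1×micro: 0; S2 reads c0=0 → after 1×micro: 244 ⇒ (c0=0, c1=0, c2=244)
macro 7: S0 reads c0=0 → after 1×micro: 3; S1 reads c0=3 → after 1×micro: 6; S2 reads c0=3 → after 1×micro: 491 ⇒ (c0=3, c1=6, c2=491)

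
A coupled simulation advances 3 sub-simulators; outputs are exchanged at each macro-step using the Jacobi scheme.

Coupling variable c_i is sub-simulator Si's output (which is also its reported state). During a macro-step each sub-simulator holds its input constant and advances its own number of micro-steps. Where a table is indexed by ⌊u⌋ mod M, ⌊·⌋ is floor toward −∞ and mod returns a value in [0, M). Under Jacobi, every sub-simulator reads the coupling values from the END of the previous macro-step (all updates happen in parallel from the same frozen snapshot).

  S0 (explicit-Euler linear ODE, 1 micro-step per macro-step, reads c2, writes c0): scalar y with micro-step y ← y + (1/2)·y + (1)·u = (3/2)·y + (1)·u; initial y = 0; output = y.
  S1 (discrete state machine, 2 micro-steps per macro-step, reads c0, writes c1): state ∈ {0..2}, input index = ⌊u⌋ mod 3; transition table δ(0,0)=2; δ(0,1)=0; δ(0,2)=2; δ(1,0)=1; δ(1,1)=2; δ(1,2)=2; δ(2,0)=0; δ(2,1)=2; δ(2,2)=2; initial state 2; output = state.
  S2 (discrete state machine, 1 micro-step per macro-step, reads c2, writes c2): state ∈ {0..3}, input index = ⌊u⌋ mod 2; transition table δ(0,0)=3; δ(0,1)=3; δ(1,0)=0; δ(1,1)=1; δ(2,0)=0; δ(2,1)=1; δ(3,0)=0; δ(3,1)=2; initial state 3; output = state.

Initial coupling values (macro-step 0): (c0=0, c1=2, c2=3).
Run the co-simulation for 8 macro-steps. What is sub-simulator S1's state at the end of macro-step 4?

macro 1: S0 reads c2=3 → after 1×micro: 3; S1 reads c0=0 → after 2×micro: 2; S2 reads c2=3 → after 1×micro: 2 ⇒ (c0=3, c1=2, c2=2)
macro 2: S0 reads c2=2 → after 1×micro: 13/2; S1 reads c0=3 → after 2×micro: 2; S2 reads c2=2 → after 1×micro: 0 ⇒ (c0=13/2, c1=2, c2=0)
macro 3: S0 reads c2=0 → after 1×micro: 39/4; S1 reads c0=13/2 → after 2×micro: 2; S2 reads c2=0 → after 1×micro: 3 ⇒ (c0=39/4, c1=2, c2=3)
macro 4: S0 reads c2=3 → after 1×micro: 141/8; S1 reads c0=39/4 → after 2×micro: 2; S2 reads c2=3 → after 1×micro: 2 ⇒ (c0=141/8, c1=2, c2=2)
macro 5: S0 reads c2=2 → after 1×micro: 455/16; S1 reads c0=141/8 → after 2×micro: 2; S2 reads c2=2 → after 1×micro: 0 ⇒ (c0=455/16, c1=2, c2=0)
macro 6: S0 reads c2=0 → after 1×micro: 1365/32; S1 reads c0=455/16 → after 2×micro: 2; S2 reads c2=0 → after 1×micro: 3 ⇒ (c0=1365/32, c1=2, c2=3)
macro 7: S0 reads c2=3 → after 1×micro: 4287/64; S1 reads c0=1365/32 → after 2×micro: 2; S2 reads c2=3 → after 1×micro: 2 ⇒ (c0=4287/64, c1=2, c2=2)
macro 8: S0 reads c2=2 → after 1×micro: 13117/128; S1 reads c0=4287/64 → after 2×micro: 2; S2 reads c2=2 → after 1×micro: 0 ⇒ (c0=13117/128, c1=2, c2=0)

S1 state at macro-step 4 = 2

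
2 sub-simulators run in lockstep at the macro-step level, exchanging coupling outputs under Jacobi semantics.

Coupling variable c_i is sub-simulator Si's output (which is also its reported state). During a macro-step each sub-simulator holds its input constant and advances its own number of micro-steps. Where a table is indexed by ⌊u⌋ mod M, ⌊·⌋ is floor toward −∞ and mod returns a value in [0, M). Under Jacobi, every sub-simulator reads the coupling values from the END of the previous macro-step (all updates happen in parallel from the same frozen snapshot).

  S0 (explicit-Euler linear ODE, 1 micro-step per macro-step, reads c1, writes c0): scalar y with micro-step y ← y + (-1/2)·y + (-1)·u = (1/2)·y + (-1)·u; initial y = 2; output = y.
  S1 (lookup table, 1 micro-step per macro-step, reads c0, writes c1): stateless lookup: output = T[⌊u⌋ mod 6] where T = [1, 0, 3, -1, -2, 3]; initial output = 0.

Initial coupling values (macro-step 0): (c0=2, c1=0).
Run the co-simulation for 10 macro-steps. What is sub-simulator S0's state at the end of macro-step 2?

S0 state at macro-step 2 = -5/2

macro 1: S0 reads c1=0 → after 1×micro: 1; S1 reads c0=2 → after 1×micro: 3 ⇒ (c0=1, c1=3)
macro 2: S0 reads c1=3 → after 1×micro: -5/2; S1 reads c0=1 → after 1×micro: 0 ⇒ (c0=-5/2, c1=0)
macro 3: S0 reads c1=0 → after 1×micro: -5/4; S1 reads c0=-5/2 → after 1×micro: -1 ⇒ (c0=-5/4, c1=-1)
macro 4: S0 reads c1=-1 → after 1×micro: 3/8; S1 reads c0=-5/4 → after 1×micro: -2 ⇒ (c0=3/8, c1=-2)
macro 5: S0 reads c1=-2 → after 1×micro: 35/16; S1 reads c0=3/8 → after 1×micro: 1 ⇒ (c0=35/16, c1=1)
macro 6: S0 reads c1=1 → after 1×micro: 3/32; S1 reads c0=35/16 → after 1×micro: 3 ⇒ (c0=3/32, c1=3)
macro 7: S0 reads c1=3 → after 1×micro: -189/64; S1 reads c0=3/32 → after 1×micro: 1 ⇒ (c0=-189/64, c1=1)
macro 8: S0 reads c1=1 → after 1×micro: -317/128; S1 reads c0=-189/64 → after 1×micro: -1 ⇒ (c0=-317/128, c1=-1)
macro 9: S0 reads c1=-1 → after 1×micro: -61/256; S1 reads c0=-317/128 → after 1×micro: -1 ⇒ (c0=-61/256, c1=-1)
macro 10: S0 reads c1=-1 → after 1×micro: 451/512; S1 reads c0=-61/256 → after 1×micro: 3 ⇒ (c0=451/512, c1=3)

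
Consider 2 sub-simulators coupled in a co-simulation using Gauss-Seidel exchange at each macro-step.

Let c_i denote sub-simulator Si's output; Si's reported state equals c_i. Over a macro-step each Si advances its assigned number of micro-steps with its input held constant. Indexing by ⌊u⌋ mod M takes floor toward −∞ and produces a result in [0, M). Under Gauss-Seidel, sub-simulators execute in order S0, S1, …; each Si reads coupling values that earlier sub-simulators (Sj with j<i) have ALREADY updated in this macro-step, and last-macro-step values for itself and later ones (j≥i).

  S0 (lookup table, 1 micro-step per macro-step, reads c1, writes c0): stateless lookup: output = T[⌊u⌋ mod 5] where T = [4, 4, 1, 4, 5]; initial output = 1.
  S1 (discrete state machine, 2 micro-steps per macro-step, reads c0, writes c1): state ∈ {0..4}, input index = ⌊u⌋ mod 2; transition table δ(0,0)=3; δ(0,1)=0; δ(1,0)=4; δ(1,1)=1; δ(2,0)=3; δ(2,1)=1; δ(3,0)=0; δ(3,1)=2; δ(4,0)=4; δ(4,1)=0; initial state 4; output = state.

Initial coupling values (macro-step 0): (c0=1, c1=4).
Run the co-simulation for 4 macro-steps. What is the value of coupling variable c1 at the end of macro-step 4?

c1 at macro-step 4 = 0

macro 1: S0 reads c1=4 → after 1×micro: 5; S1 reads c0=5 → after 2×micro: 0 ⇒ (c0=5, c1=0)
macro 2: S0 reads c1=0 → after 1×micro: 4; S1 reads c0=4 → after 2×micro: 0 ⇒ (c0=4, c1=0)
macro 3: S0 reads c1=0 → after 1×micro: 4; S1 reads c0=4 → after 2×micro: 0 ⇒ (c0=4, c1=0)
macro 4: S0 reads c1=0 → after 1×micro: 4; S1 reads c0=4 → after 2×micro: 0 ⇒ (c0=4, c1=0)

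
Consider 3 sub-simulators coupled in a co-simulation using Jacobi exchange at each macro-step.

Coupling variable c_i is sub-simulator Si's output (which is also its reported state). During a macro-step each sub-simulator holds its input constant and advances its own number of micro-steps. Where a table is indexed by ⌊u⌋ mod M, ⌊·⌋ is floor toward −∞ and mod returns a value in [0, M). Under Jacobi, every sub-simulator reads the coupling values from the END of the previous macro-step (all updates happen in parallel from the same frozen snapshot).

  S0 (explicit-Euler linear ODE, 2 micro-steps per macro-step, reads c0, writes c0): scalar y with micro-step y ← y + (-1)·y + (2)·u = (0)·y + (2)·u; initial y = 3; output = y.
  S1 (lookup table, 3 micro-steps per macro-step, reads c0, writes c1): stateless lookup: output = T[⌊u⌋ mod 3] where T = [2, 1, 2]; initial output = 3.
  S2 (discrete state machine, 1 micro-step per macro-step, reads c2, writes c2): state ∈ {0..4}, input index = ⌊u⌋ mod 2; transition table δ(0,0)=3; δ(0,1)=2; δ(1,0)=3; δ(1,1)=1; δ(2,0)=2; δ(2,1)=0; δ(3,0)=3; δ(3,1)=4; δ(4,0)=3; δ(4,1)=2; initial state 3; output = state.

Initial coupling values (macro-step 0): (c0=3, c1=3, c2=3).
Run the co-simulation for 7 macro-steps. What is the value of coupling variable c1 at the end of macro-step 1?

macro 1: S0 reads c0=3 → after 2×micro: 6; S1 reads c0=3 → after 3×micro: 2; S2 reads c2=3 → after 1×micro: 4 ⇒ (c0=6, c1=2, c2=4)
macro 2: S0 reads c0=6 → after 2×micro: 12; S1 reads c0=6 → after 3×micro: 2; S2 reads c2=4 → after 1×micro: 3 ⇒ (c0=12, c1=2, c2=3)
macro 3: S0 reads c0=12 → after 2×micro: 24; S1 reads c0=12 → after 3×micro: 2; S2 reads c2=3 → after 1×micro: 4 ⇒ (c0=24, c1=2, c2=4)
macro 4: S0 reads c0=24 → after 2×micro: 48; S1 reads c0=24 → after 3×micro: 2; S2 reads c2=4 → after 1×micro: 3 ⇒ (c0=48, c1=2, c2=3)
macro 5: S0 reads c0=48 → after 2×micro: 96; S1 reads c0=48 → after 3×micro: 2; S2 reads c2=3 → after 1×micro: 4 ⇒ (c0=96, c1=2, c2=4)
macro 6: S0 reads c0=96 → after 2×micro: 192; S1 reads c0=96 → after 3×micro: 2; S2 reads c2=4 → after 1×micro: 3 ⇒ (c0=192, c1=2, c2=3)
macro 7: S0 reads c0=192 → after 2×micro: 384; S1 reads c0=192 → after 3×micro: 2; S2 reads c2=3 → after 1×micro: 4 ⇒ (c0=384, c1=2, c2=4)

c1 at macro-step 1 = 2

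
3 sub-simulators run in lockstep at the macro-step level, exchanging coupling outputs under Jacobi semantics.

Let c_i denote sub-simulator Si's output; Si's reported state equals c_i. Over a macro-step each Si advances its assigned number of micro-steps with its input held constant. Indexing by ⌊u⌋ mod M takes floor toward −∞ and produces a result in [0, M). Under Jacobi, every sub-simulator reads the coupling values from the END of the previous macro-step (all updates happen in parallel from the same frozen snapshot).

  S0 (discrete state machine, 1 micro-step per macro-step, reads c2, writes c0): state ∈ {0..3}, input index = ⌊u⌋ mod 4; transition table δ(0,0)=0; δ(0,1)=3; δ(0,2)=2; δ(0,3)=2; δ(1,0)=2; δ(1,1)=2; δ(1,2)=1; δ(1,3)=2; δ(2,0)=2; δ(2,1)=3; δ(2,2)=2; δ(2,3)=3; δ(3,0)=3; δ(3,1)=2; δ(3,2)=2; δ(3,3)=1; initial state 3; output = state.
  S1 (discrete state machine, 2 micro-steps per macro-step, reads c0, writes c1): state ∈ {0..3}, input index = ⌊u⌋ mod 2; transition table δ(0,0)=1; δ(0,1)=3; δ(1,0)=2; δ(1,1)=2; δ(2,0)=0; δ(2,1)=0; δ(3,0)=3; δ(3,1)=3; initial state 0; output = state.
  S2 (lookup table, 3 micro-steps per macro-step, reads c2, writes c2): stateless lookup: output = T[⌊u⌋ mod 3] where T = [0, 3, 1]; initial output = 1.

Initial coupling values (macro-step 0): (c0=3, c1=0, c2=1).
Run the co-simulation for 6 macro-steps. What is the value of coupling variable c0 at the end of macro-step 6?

macro 1: S0 reads c2=1 → after 1×micro: 2; S1 reads c0=3 → after 2×micro: 3; S2 reads c2=1 → after 3×micro: 3 ⇒ (c0=2, c1=3, c2=3)
macro 2: S0 reads c2=3 → after 1×micro: 3; S1 reads c0=2 → after 2×micro: 3; S2 reads c2=3 → after 3×micro: 0 ⇒ (c0=3, c1=3, c2=0)
macro 3: S0 reads c2=0 → after 1×micro: 3; S1 reads c0=3 → after 2×micro: 3; S2 reads c2=0 → after 3×micro: 0 ⇒ (c0=3, c1=3, c2=0)
macro 4: S0 reads c2=0 → after 1×micro: 3; S1 reads c0=3 → after 2×micro: 3; S2 reads c2=0 → after 3×micro: 0 ⇒ (c0=3, c1=3, c2=0)
macro 5: S0 reads c2=0 → after 1×micro: 3; S1 reads c0=3 → after 2×micro: 3; S2 reads c2=0 → after 3×micro: 0 ⇒ (c0=3, c1=3, c2=0)
macro 6: S0 reads c2=0 → after 1×micro: 3; S1 reads c0=3 → after 2×micro: 3; S2 reads c2=0 → after 3×micro: 0 ⇒ (c0=3, c1=3, c2=0)

c0 at macro-step 6 = 3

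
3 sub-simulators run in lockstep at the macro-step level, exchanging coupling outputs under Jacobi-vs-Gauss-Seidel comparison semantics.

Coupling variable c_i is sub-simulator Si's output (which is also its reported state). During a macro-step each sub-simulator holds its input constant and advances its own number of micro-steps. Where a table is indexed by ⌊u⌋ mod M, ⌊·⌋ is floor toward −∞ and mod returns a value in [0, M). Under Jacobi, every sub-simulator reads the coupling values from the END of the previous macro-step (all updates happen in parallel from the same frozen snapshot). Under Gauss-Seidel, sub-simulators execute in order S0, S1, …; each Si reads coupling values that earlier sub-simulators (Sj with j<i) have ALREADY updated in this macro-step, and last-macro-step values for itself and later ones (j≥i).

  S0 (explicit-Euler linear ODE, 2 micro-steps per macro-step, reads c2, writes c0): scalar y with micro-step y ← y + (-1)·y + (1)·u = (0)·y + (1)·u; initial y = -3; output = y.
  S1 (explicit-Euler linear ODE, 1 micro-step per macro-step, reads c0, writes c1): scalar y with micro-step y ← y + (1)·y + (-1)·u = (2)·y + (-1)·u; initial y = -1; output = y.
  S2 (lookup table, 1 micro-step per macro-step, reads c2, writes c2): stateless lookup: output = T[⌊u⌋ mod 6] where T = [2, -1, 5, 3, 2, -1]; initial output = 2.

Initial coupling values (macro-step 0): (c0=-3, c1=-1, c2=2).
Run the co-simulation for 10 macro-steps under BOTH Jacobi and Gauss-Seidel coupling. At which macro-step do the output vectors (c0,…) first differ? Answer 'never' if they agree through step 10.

[Jacobi] macro 1: S0 reads c2=2 → after 2×micro: 2; S1 reads c0=-3 → after 1×micro: 1; S2 reads c2=2 → after 1×micro: 5 ⇒ (c0=2, c1=1, c2=5)
[Jacobi] macro 2: S0 reads c2=5 → after 2×micro: 5; S1 reads c0=2 → after 1×micro: 0; S2 reads c2=5 → after 1×micro: -1 ⇒ (c0=5, c1=0, c2=-1)
[Jacobi] macro 3: S0 reads c2=-1 → after 2×micro: -1; S1 reads c0=5 → after 1×micro: -5; S2 reads c2=-1 → after 1×micro: -1 ⇒ (c0=-1, c1=-5, c2=-1)
[Jacobi] macro 4: S0 reads c2=-1 → after 2×micro: -1; S1 reads c0=-1 → after 1×micro: -9; S2 reads c2=-1 → after 1×micro: -1 ⇒ (c0=-1, c1=-9, c2=-1)
[Jacobi] macro 5: S0 reads c2=-1 → after 2×micro: -1; S1 reads c0=-1 → after 1×micro: -17; S2 reads c2=-1 → after 1×micro: -1 ⇒ (c0=-1, c1=-17, c2=-1)
[Jacobi] macro 6: S0 reads c2=-1 → after 2×micro: -1; S1 reads c0=-1 → after 1×micro: -33; S2 reads c2=-1 → after 1×micro: -1 ⇒ (c0=-1, c1=-33, c2=-1)
[Jacobi] macro 7: S0 reads c2=-1 → after 2×micro: -1; S1 reads c0=-1 → after 1×micro: -65; S2 reads c2=-1 → after 1×micro: -1 ⇒ (c0=-1, c1=-65, c2=-1)
[Jacobi] macro 8: S0 reads c2=-1 → after 2×micro: -1; S1 reads c0=-1 → after 1×micro: -129; S2 reads c2=-1 → after 1×micro: -1 ⇒ (c0=-1, c1=-129, c2=-1)
[Jacobi] macro 9: S0 reads c2=-1 → after 2×micro: -1; S1 reads c0=-1 → after 1×micro: -257; S2 reads c2=-1 → after 1×micro: -1 ⇒ (c0=-1, c1=-257, c2=-1)
[Jacobi] macro 10: S0 reads c2=-1 → after 2×micro: -1; S1 reads c0=-1 → after 1×micro: -513; S2 reads c2=-1 → after 1×micro: -1 ⇒ (c0=-1, c1=-513, c2=-1)
[Gauss-Seidel] macro 1: S0 reads c2=2 → after 2×micro: 2; S1 reads c0=2 → after 1×micro: -4; S2 reads c2=2 → after 1×micro: 5 ⇒ (c0=2, c1=-4, c2=5)
[Gauss-Seidel] macro 2: S0 reads c2=5 → after 2×micro: 5; S1 reads c0=5 → after 1×micro: -13; S2 reads c2=5 → after 1×micro: -1 ⇒ (c0=5, c1=-13, c2=-1)
[Gauss-Seidel] macro 3: S0 reads c2=-1 → after 2×micro: -1; S1 reads c0=-1 → after 1×micro: -25; S2 reads c2=-1 → after 1×micro: -1 ⇒ (c0=-1, c1=-25, c2=-1)
[Gauss-Seidel] macro 4: S0 reads c2=-1 → after 2×micro: -1; S1 reads c0=-1 → after 1×micro: -49; S2 reads c2=-1 → after 1×micro: -1 ⇒ (c0=-1, c1=-49, c2=-1)
[Gauss-Seidel] macro 5: S0 reads c2=-1 → after 2×micro: -1; S1 reads c0=-1 → after 1×micro: -97; S2 reads c2=-1 → after 1×micro: -1 ⇒ (c0=-1, c1=-97, c2=-1)
[Gauss-Seidel] macro 6: S0 reads c2=-1 → after 2×micro: -1; S1 reads c0=-1 → after 1×micro: -193; S2 reads c2=-1 → after 1×micro: -1 ⇒ (c0=-1, c1=-193, c2=-1)
[Gauss-Seidel] macro 7: S0 reads c2=-1 → after 2×micro: -1; S1 reads c0=-1 → after 1×micro: -385; S2 reads c2=-1 → after 1×micro: -1 ⇒ (c0=-1, c1=-385, c2=-1)
[Gauss-Seidel] macro 8: S0 reads c2=-1 → after 2×micro: -1; S1 reads c0=-1 → after 1×micro: -769; S2 reads c2=-1 → after 1×micro: -1 ⇒ (c0=-1, c1=-769, c2=-1)
[Gauss-Seidel] macro 9: S0 reads c2=-1 → after 2×micro: -1; S1 reads c0=-1 → after 1×micro: -1537; S2 reads c2=-1 → after 1×micro: -1 ⇒ (c0=-1, c1=-1537, c2=-1)
[Gauss-Seidel] macro 10: S0 reads c2=-1 → after 2×micro: -1; S1 reads c0=-1 → after 1×micro: -3073; S2 reads c2=-1 → after 1×micro: -1 ⇒ (c0=-1, c1=-3073, c2=-1)

first divergence at macro-step: 1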